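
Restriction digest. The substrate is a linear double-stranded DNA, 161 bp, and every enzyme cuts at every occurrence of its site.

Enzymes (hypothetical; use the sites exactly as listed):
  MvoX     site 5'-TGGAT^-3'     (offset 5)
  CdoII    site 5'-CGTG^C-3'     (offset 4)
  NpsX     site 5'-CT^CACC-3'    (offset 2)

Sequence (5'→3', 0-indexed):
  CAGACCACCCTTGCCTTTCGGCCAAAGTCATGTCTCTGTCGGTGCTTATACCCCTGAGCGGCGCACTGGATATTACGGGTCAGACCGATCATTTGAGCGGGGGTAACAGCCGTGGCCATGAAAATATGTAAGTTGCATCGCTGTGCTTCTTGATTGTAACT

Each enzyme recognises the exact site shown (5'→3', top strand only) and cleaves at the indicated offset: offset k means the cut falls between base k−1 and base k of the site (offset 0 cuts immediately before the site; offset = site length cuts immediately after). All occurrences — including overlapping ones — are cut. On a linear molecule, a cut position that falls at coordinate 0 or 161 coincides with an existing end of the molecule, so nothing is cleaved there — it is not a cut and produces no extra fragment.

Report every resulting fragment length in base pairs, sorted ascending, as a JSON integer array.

[71,90]

Site scan:
  MvoX (TGGAT, off=5): starts [66] → cuts [71]
  CdoII (CGTGC, off=4): no sites
  NpsX (CTCACC, off=2): no sites

All cut coordinates (distinct, sorted): [71]

Fragments:
  [0,71): 71 bp
  [71,161): 90 bp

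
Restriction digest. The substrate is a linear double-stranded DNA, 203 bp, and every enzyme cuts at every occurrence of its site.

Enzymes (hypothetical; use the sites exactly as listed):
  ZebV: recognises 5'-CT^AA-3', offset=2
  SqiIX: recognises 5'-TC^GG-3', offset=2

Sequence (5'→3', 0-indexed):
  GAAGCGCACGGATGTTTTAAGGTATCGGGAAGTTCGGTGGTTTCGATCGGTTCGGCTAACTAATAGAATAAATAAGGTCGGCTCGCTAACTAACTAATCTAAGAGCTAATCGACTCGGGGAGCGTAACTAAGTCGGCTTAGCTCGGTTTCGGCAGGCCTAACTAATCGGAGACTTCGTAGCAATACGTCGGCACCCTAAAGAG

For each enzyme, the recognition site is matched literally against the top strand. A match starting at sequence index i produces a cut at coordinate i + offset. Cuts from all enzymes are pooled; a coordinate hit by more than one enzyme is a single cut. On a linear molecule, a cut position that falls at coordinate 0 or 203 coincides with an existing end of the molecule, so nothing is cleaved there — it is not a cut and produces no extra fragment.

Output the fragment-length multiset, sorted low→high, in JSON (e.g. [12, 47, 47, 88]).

[4,4,4,4,4,4,5,5,5,6,6,7,8,8,9,9,9,10,13,13,18,22,26]

Scan for sites:
  ZebV CTAA/2: at [55, 59, 85, 89, 93, 98, 105, 127, 157, 161, 195] ⇒ [57, 61, 87, 91, 95, 100, 107, 129, 159, 163, 197]
  SqiIX TCGG/2: at [24, 33, 46, 51, 77, 114, 132, 142, 148, 165, 187] ⇒ [26, 35, 48, 53, 79, 116, 134, 144, 150, 167, 189]

Pooled cuts: [26, 35, 48, 53, 57, 61, 79, 87, 91, 95, 100, 107, 116, 129, 134, 144, 150, 159, 163, 167, 189, 197]

Fragments:
  [0,26): 26 bp
  [26,35): 9 bp
  [35,48): 13 bp
  [48,53): 5 bp
  [53,57): 4 bp
  [57,61): 4 bp
  [61,79): 18 bp
  [79,87): 8 bp
  [87,91): 4 bp
  [91,95): 4 bp
  [95,100): 5 bp
  [100,107): 7 bp
  [107,116): 9 bp
  [116,129): 13 bp
  [129,134): 5 bp
  [134,144): 10 bp
  [144,150): 6 bp
  [150,159): 9 bp
  [159,163): 4 bp
  [163,167): 4 bp
  [167,189): 22 bp
  [189,197): 8 bp
  [197,203): 6 bp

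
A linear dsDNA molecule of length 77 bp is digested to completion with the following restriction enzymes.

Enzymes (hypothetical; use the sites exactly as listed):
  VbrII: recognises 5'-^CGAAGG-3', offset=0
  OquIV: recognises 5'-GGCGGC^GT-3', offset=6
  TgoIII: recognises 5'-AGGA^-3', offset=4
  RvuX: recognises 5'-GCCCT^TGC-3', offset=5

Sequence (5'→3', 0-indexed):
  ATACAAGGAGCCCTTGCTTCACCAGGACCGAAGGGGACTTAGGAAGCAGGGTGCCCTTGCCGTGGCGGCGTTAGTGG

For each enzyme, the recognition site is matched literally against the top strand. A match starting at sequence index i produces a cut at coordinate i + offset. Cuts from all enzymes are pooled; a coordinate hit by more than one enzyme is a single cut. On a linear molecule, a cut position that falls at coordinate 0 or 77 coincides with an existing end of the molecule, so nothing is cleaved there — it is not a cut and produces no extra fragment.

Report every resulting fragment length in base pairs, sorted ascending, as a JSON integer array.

[1,5,8,9,12,13,13,16]

Scan for sites:
  VbrII (CGAAGG, off=0): starts [28] → cuts [28]
  OquIV (GGCGGCGT, off=6): starts [63] → cuts [69]
  TgoIII (AGGA, off=4): starts [5, 23, 40] → cuts [9, 27, 44]
  RvuX (GCCCTTGC, off=5): starts [9, 52] → cuts [14, 57]

All cut coordinates (distinct, sorted): [9, 14, 27, 28, 44, 57, 69]

Fragments:
  [0,9): 9 bp
  [9,14): 5 bp
  [14,27): 13 bp
  [27,28): 1 bp
  [28,44): 16 bp
  [44,57): 13 bp
  [57,69): 12 bp
  [69,77): 8 bp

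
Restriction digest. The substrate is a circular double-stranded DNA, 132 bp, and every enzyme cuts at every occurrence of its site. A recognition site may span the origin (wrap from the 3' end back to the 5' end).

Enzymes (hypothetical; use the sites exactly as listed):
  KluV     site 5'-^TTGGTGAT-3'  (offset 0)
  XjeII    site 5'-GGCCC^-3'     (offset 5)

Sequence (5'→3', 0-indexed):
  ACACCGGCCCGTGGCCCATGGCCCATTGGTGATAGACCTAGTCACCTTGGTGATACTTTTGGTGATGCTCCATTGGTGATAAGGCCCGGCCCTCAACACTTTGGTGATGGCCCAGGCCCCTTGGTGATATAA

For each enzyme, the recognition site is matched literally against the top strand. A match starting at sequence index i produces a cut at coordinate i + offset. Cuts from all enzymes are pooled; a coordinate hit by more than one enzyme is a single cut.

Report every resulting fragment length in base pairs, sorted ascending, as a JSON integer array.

[1,1,5,6,7,7,8,12,13,14,15,21,22]

Scan for sites:
  KluV TTGGTGAT/0: at [25, 46, 58, 72, 100, 120] ⇒ [25, 46, 58, 72, 100, 120]
  XjeII GGCCC/5: at [5, 12, 19, 82, 87, 108, 114] ⇒ [10, 17, 24, 87, 92, 113, 119]

Pooled cuts: [10, 17, 24, 25, 46, 58, 72, 87, 92, 100, 113, 119, 120]

Fragment lengths:
  10→17: 7 bp
  17→24: 7 bp
  24→25: 1 bp
  25→46: 21 bp
  46→58: 12 bp
  58→72: 14 bp
  72→87: 15 bp
  87→92: 5 bp
  92→100: 8 bp
  100→113: 13 bp
  113→119: 6 bp
  119→120: 1 bp
  120→10 (wrap): 132-120+10 = 22 bp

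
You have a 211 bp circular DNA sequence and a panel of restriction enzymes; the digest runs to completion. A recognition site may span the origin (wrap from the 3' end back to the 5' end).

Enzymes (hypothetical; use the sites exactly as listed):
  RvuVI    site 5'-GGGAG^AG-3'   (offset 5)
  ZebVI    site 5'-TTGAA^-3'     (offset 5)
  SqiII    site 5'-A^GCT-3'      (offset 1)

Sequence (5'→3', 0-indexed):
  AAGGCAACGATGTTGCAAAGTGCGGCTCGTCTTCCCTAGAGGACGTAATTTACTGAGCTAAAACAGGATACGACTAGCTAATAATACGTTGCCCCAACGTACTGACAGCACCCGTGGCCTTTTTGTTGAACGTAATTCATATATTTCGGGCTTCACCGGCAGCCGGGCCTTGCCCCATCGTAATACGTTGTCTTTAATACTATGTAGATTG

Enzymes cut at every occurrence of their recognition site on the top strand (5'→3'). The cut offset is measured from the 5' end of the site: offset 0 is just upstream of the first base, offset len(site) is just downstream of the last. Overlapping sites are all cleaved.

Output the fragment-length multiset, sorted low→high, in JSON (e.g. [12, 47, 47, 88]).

Site scan:
  RvuVI (GGGAGAG, off=5): no sites
  ZebVI (TTGAA, off=5): starts [125, 208] → cuts [2, 130]
  SqiII (AGCT, off=1): starts [55, 75] → cuts [56, 76]

Pooled cuts: [2, 56, 76, 130]

Fragment lengths:
  2→56: 54 bp
  56→76: 20 bp
  76→130: 54 bp
  130→2 (wrap): 211-130+2 = 83 bp

[20,54,54,83]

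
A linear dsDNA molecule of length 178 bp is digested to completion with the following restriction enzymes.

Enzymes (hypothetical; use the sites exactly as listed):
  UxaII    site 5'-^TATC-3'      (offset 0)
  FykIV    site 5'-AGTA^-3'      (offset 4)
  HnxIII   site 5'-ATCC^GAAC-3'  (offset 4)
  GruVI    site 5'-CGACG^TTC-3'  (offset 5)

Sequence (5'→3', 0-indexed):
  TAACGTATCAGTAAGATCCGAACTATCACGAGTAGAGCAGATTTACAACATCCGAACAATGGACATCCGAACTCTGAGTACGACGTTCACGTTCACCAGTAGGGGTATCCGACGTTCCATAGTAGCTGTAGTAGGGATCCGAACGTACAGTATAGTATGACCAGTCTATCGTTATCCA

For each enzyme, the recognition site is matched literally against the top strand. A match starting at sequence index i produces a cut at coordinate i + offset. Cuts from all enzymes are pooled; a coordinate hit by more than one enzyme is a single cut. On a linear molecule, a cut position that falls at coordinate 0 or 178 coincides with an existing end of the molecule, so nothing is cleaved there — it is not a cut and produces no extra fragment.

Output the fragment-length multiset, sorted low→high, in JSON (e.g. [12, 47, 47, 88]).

Site scan:
  UxaII TATC/0: at [5, 23, 105, 166, 172] ⇒ [5, 23, 105, 166, 172]
  FykIV AGTA/4: at [9, 30, 76, 97, 120, 129, 148, 153] ⇒ [13, 34, 80, 101, 124, 133, 152, 157]
  HnxIII ATCCGAAC/4: at [15, 49, 64, 136] ⇒ [19, 53, 68, 140]
  GruVI CGACGTTC/5: at [80, 109] ⇒ [85, 114]

All cut coordinates (distinct, sorted): [5, 13, 19, 23, 34, 53, 68, 80, 85, 101, 105, 114, 124, 133, 140, 152, 157, 166, 172]

Fragments:
  [0,5): 5 bp
  [5,13): 8 bp
  [13,19): 6 bp
  [19,23): 4 bp
  [23,34): 11 bp
  [34,53): 19 bp
  [53,68): 15 bp
  [68,80): 12 bp
  [80,85): 5 bp
  [85,101): 16 bp
  [101,105): 4 bp
  [105,114): 9 bp
  [114,124): 10 bp
  [124,133): 9 bp
  [133,140): 7 bp
  [140,152): 12 bp
  [152,157): 5 bp
  [157,166): 9 bp
  [166,172): 6 bp
  [172,178): 6 bp

[4,4,5,5,5,6,6,6,7,8,9,9,9,10,11,12,12,15,16,19]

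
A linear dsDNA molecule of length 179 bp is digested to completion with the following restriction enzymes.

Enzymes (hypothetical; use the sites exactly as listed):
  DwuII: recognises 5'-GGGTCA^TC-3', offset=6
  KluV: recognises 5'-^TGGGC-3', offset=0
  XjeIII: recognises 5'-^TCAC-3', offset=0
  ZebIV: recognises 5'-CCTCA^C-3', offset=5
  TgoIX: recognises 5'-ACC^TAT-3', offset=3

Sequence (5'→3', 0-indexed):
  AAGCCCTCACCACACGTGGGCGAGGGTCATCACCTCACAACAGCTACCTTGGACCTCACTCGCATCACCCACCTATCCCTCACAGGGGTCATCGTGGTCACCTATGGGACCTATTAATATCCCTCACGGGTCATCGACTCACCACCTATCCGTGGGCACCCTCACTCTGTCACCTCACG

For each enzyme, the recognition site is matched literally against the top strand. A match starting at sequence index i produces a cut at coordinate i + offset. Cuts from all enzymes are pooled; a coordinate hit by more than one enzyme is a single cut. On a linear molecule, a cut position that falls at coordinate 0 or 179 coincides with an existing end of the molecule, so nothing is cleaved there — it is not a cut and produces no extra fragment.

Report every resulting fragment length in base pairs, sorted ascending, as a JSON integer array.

[2,3,3,3,3,3,3,3,5,5,5,5,5,6,6,6,6,6,7,7,8,9,9,9,9,12,13,18]

Scan for sites:
  DwuII (GGGTCATC, off=6): starts [23, 85, 127] → cuts [29, 91, 133]
  KluV (TGGGC, off=0): starts [16, 152] → cuts [16, 152]
  XjeIII (TCAC, off=0): starts [6, 29, 34, 55, 64, 79, 97, 123, 138, 161, 169, 174] → cuts [6, 29, 34, 55, 64, 79, 97, 123, 138, 161, 169, 174]
  ZebIV (CCTCAC, off=5): starts [4, 32, 53, 77, 121, 159, 172] → cuts [9, 37, 58, 82, 126, 164, 177]
  TgoIX (ACCTAT, off=3): starts [70, 99, 108, 143] → cuts [73, 102, 111, 146]

All cut coordinates (distinct, sorted): [6, 9, 16, 29, 34, 37, 55, 58, 64, 73, 79, 82, 91, 97, 102, 111, 123, 126, 133, 138, 146, 152, 161, 164, 169, 174, 177]

Fragment lengths:
  [0,6): 6 bp
  [6,9): 3 bp
  [9,16): 7 bp
  [16,29): 13 bp
  [29,34): 5 bp
  [34,37): 3 bp
  [37,55): 18 bp
  [55,58): 3 bp
  [58,64): 6 bp
  [64,73): 9 bp
  [73,79): 6 bp
  [79,82): 3 bp
  [82,91): 9 bp
  [91,97): 6 bp
  [97,102): 5 bp
  [102,111): 9 bp
  [111,123): 12 bp
  [123,126): 3 bp
  [126,133): 7 bp
  [133,138): 5 bp
  [138,146): 8 bp
  [146,152): 6 bp
  [152,161): 9 bp
  [161,164): 3 bp
  [164,169): 5 bp
  [169,174): 5 bp
  [174,177): 3 bp
  [177,179): 2 bp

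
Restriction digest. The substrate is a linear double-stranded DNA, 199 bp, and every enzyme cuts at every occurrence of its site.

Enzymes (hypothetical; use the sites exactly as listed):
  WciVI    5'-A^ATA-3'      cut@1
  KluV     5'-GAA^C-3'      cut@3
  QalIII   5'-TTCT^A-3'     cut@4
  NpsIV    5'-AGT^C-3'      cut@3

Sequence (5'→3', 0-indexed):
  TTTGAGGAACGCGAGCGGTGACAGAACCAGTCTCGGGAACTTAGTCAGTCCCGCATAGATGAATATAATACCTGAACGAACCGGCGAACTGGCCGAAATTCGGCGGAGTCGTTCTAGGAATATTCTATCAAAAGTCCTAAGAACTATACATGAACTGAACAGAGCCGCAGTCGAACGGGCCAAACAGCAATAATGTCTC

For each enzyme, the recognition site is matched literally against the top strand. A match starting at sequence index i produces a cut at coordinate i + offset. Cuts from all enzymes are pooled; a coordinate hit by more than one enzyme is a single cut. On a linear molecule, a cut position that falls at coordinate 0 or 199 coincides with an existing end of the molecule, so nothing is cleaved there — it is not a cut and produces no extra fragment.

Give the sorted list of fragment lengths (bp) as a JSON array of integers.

Scan for sites:
  WciVI (AATA, off=1): starts [61, 66, 118, 188] → cuts [62, 67, 119, 189]
  KluV (GAAC, off=3): starts [6, 23, 36, 73, 77, 85, 140, 151, 156, 172] → cuts [9, 26, 39, 76, 80, 88, 143, 154, 159, 175]
  QalIII (TTCTA, off=4): starts [111, 122] → cuts [115, 126]
  NpsIV (AGTC, off=3): starts [28, 42, 46, 106, 132, 168] → cuts [31, 45, 49, 109, 135, 171]

All cut coordinates (distinct, sorted): [9, 26, 31, 39, 45, 49, 62, 67, 76, 80, 88, 109, 115, 119, 126, 135, 143, 154, 159, 171, 175, 189]

Fragment lengths:
  [0,9): 9 bp
  [9,26): 17 bp
  [26,31): 5 bp
  [31,39): 8 bp
  [39,45): 6 bp
  [45,49): 4 bp
  [49,62): 13 bp
  [62,67): 5 bp
  [67,76): 9 bp
  [76,80): 4 bp
  [80,88): 8 bp
  [88,109): 21 bp
  [109,115): 6 bp
  [115,119): 4 bp
  [119,126): 7 bp
  [126,135): 9 bp
  [135,143): 8 bp
  [143,154): 11 bp
  [154,159): 5 bp
  [159,171): 12 bp
  [171,175): 4 bp
  [175,189): 14 bp
  [189,199): 10 bp

[4,4,4,4,5,5,5,6,6,7,8,8,8,9,9,9,10,11,12,13,14,17,21]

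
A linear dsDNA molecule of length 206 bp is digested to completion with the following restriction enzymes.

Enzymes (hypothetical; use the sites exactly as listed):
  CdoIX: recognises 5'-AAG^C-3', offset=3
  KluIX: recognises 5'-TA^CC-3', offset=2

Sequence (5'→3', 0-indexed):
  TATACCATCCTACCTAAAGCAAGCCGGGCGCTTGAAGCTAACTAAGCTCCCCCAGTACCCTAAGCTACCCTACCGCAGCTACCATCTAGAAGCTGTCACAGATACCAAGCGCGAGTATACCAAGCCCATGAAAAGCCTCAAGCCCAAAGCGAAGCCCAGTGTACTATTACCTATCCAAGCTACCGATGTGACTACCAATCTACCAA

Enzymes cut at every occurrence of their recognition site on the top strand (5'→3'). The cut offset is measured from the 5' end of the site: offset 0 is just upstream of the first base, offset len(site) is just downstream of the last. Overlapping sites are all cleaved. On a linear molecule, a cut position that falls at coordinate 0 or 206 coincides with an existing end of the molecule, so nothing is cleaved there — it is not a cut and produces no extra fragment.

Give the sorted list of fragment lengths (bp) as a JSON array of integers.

Per-enzyme occurrences:
  CdoIX AAGC/3: at [16, 20, 34, 43, 61, 89, 106, 121, 132, 139, 146, 151, 176] ⇒ [19, 23, 37, 46, 64, 92, 109, 124, 135, 142, 149, 154, 179]
  KluIX TACC/2: at [2, 10, 55, 65, 70, 79, 102, 117, 167, 180, 192, 200] ⇒ [4, 12, 57, 67, 72, 81, 104, 119, 169, 182, 194, 202]

All cut coordinates (distinct, sorted): [4, 12, 19, 23, 37, 46, 57, 64, 67, 72, 81, 92, 104, 109, 119, 124, 135, 142, 149, 154, 169, 179, 182, 194, 202]

Fragment lengths:
  [0,4): 4 bp
  [4,12): 8 bp
  [12,19): 7 bp
  [19,23): 4 bp
  [23,37): 14 bp
  [37,46): 9 bp
  [46,57): 11 bp
  [57,64): 7 bp
  [64,67): 3 bp
  [67,72): 5 bp
  [72,81): 9 bp
  [81,92): 11 bp
  [92,104): 12 bp
  [104,109): 5 bp
  [109,119): 10 bp
  [119,124): 5 bp
  [124,135): 11 bp
  [135,142): 7 bp
  [142,149): 7 bp
  [149,154): 5 bp
  [154,169): 15 bp
  [169,179): 10 bp
  [179,182): 3 bp
  [182,194): 12 bp
  [194,202): 8 bp
  [202,206): 4 bp

[3,3,4,4,4,5,5,5,5,7,7,7,7,8,8,9,9,10,10,11,11,11,12,12,14,15]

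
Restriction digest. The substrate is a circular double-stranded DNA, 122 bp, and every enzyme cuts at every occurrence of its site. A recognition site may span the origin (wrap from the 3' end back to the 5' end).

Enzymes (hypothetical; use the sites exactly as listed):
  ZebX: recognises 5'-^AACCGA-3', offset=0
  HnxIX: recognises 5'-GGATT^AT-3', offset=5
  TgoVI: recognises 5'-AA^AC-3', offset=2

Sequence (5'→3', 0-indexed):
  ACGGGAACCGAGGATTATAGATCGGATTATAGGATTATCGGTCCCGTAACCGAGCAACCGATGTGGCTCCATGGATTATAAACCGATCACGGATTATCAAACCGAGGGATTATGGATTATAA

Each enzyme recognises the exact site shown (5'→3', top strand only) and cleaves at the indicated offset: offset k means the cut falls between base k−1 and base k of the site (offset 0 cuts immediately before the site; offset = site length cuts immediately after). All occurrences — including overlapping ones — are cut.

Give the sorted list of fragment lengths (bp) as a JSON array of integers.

Per-enzyme occurrences:
  ZebX AACCGA/0: at [5, 47, 55, 80, 99] ⇒ [5, 47, 55, 80, 99]
  HnxIX GGATTAT/5: at [11, 23, 31, 72, 90, 106, 113] ⇒ [16, 28, 36, 77, 95, 111, 118]
  TgoVI AAAC/2: at [79, 98, 120] ⇒ [0, 81, 100]

Pooled cuts: [0, 5, 16, 28, 36, 47, 55, 77, 80, 81, 95, 99, 100, 111, 118]

Fragment lengths:
  0→5: 5 bp
  5→16: 11 bp
  16→28: 12 bp
  28→36: 8 bp
  36→47: 11 bp
  47→55: 8 bp
  55→77: 22 bp
  77→80: 3 bp
  80→81: 1 bp
  81→95: 14 bp
  95→99: 4 bp
  99→100: 1 bp
  100→111: 11 bp
  111→118: 7 bp
  118→0 (wrap): 122-118+0 = 4 bp

[1,1,3,4,4,5,7,8,8,11,11,11,12,14,22]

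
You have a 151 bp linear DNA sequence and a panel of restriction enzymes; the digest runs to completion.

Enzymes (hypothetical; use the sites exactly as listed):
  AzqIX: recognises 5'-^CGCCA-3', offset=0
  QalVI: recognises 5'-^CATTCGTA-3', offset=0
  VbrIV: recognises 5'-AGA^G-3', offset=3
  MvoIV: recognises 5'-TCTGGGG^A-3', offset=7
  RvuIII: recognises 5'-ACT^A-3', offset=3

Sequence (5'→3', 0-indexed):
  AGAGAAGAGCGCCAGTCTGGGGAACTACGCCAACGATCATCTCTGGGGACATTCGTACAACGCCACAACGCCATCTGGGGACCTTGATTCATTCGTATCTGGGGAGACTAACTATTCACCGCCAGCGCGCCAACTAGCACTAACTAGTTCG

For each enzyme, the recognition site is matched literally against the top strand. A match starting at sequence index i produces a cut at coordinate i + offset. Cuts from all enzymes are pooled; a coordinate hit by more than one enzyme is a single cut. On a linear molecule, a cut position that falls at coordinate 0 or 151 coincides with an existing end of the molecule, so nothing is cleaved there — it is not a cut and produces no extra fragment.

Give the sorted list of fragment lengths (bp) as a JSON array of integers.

Scan for sites:
  AzqIX (CGCCA, off=0): starts [9, 27, 60, 68, 119, 127] → cuts [9, 27, 60, 68, 119, 127]
  QalVI (CATTCGTA, off=0): starts [49, 89] → cuts [49, 89]
  VbrIV (AGAG, off=3): starts [0, 5] → cuts [3, 8]
  MvoIV (TCTGGGGA, off=7): starts [15, 41, 73, 97] → cuts [22, 48, 80, 104]
  RvuIII (ACTA, off=3): starts [23, 106, 110, 132, 138, 142] → cuts [26, 109, 113, 135, 141, 145]

Pooled cuts: [3, 8, 9, 22, 26, 27, 48, 49, 60, 68, 80, 89, 104, 109, 113, 119, 127, 135, 141, 145]

Fragment lengths:
  [0,3): 3 bp
  [3,8): 5 bp
  [8,9): 1 bp
  [9,22): 13 bp
  [22,26): 4 bp
  [26,27): 1 bp
  [27,48): 21 bp
  [48,49): 1 bp
  [49,60): 11 bp
  [60,68): 8 bp
  [68,80): 12 bp
  [80,89): 9 bp
  [89,104): 15 bp
  [104,109): 5 bp
  [109,113): 4 bp
  [113,119): 6 bp
  [119,127): 8 bp
  [127,135): 8 bp
  [135,141): 6 bp
  [141,145): 4 bp
  [145,151): 6 bp

[1,1,1,3,4,4,4,5,5,6,6,6,8,8,8,9,11,12,13,15,21]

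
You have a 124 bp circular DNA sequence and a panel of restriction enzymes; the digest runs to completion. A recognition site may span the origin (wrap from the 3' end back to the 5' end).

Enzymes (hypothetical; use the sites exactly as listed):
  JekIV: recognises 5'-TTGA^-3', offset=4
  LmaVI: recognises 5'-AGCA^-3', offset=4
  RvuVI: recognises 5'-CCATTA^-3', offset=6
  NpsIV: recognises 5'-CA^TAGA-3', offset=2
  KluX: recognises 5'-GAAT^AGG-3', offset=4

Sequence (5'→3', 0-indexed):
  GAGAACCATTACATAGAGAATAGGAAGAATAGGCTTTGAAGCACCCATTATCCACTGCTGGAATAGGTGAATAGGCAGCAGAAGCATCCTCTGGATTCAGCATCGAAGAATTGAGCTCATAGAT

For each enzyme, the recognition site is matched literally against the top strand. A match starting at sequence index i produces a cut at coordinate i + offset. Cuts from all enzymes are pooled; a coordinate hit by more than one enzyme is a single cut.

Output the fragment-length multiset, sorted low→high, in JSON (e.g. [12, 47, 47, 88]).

Site scan:
  JekIV (TTGA, off=4): starts [35, 110] → cuts [39, 114]
  LmaVI (AGCA, off=4): starts [39, 76, 82, 98] → cuts [43, 80, 86, 102]
  RvuVI (CCATTA, off=6): starts [5, 44] → cuts [11, 50]
  NpsIV (CATAGA, off=2): starts [11, 117] → cuts [13, 119]
  KluX (GAATAGG, off=4): starts [17, 26, 60, 68] → cuts [21, 30, 64, 72]

All cut coordinates (distinct, sorted): [11, 13, 21, 30, 39, 43, 50, 64, 72, 80, 86, 102, 114, 119]

Fragments:
  11→13: 2 bp
  13→21: 8 bp
  21→30: 9 bp
  30→39: 9 bp
  39→43: 4 bp
  43→50: 7 bp
  50→64: 14 bp
  64→72: 8 bp
  72→80: 8 bp
  80→86: 6 bp
  86→102: 16 bp
  102→114: 12 bp
  114→119: 5 bp
  119→11 (wrap): 124-119+11 = 16 bp

[2,4,5,6,7,8,8,8,9,9,12,14,16,16]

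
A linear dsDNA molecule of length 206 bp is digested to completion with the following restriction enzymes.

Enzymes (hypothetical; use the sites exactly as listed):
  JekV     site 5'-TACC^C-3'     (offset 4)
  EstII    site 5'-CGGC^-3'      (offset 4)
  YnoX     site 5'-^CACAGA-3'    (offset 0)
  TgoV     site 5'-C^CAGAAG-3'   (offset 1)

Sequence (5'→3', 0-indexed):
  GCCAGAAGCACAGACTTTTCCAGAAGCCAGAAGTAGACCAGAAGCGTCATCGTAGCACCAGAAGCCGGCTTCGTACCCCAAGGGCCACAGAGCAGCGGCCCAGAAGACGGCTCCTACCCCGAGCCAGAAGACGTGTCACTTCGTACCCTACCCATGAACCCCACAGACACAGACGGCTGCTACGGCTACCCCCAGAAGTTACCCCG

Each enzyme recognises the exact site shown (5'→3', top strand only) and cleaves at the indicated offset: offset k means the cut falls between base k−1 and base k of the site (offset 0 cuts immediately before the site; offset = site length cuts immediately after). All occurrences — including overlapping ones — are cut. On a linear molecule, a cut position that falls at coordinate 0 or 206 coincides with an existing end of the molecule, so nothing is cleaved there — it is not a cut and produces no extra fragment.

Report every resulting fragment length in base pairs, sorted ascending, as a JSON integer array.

Scan for sites:
  JekV (TACCC, off=4): starts [73, 114, 143, 148, 186, 199] → cuts [77, 118, 147, 152, 190, 203]
  EstII (CGGC, off=4): starts [65, 95, 107, 173, 182] → cuts [69, 99, 111, 177, 186]
  YnoX (CACAGA, off=0): starts [8, 85, 161, 167] → cuts [8, 85, 161, 167]
  TgoV (CCAGAAG, off=1): starts [1, 19, 26, 37, 57, 99, 123, 191] → cuts [2, 20, 27, 38, 58, 100, 124, 192]

Pooled cuts: [2, 8, 20, 27, 38, 58, 69, 77, 85, 99, 100, 111, 118, 124, 147, 152, 161, 167, 177, 186, 190, 192, 203]

Fragments:
  [0,2): 2 bp
  [2,8): 6 bp
  [8,20): 12 bp
  [20,27): 7 bp
  [27,38): 11 bp
  [38,58): 20 bp
  [58,69): 11 bp
  [69,77): 8 bp
  [77,85): 8 bp
  [85,99): 14 bp
  [99,100): 1 bp
  [100,111): 11 bp
  [111,118): 7 bp
  [118,124): 6 bp
  [124,147): 23 bp
  [147,152): 5 bp
  [152,161): 9 bp
  [161,167): 6 bp
  [167,177): 10 bp
  [177,186): 9 bp
  [186,190): 4 bp
  [190,192): 2 bp
  [192,203): 11 bp
  [203,206): 3 bp

[1,2,2,3,4,5,6,6,6,7,7,8,8,9,9,10,11,11,11,11,12,14,20,23]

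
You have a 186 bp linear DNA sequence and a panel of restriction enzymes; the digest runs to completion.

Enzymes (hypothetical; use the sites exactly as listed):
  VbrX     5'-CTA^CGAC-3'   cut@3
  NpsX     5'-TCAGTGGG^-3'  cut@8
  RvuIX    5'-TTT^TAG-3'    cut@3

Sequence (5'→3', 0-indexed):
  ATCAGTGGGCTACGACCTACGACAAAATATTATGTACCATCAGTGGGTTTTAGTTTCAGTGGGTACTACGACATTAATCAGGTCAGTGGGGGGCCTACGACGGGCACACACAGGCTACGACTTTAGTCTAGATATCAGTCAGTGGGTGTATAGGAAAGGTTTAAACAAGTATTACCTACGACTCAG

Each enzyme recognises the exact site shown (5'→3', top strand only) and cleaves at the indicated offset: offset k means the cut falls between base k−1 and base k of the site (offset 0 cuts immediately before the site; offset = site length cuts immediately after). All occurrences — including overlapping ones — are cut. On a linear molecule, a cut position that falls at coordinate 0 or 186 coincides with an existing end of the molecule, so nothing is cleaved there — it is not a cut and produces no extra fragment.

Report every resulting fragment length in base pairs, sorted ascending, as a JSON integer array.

Scan for sites:
  VbrX CTACGAC/3: at [9, 16, 65, 94, 114, 175] ⇒ [12, 19, 68, 97, 117, 178]
  NpsX TCAGTGGG/8: at [1, 39, 55, 82, 138] ⇒ [9, 47, 63, 90, 146]
  RvuIX TTTTAG/3: at [47] ⇒ [50]

All cut coordinates (distinct, sorted): [9, 12, 19, 47, 50, 63, 68, 90, 97, 117, 146, 178]

Fragments:
  [0,9): 9 bp
  [9,12): 3 bp
  [12,19): 7 bp
  [19,47): 28 bp
  [47,50): 3 bp
  [50,63): 13 bp
  [63,68): 5 bp
  [68,90): 22 bp
  [90,97): 7 bp
  [97,117): 20 bp
  [117,146): 29 bp
  [146,178): 32 bp
  [178,186): 8 bp

[3,3,5,7,7,8,9,13,20,22,28,29,32]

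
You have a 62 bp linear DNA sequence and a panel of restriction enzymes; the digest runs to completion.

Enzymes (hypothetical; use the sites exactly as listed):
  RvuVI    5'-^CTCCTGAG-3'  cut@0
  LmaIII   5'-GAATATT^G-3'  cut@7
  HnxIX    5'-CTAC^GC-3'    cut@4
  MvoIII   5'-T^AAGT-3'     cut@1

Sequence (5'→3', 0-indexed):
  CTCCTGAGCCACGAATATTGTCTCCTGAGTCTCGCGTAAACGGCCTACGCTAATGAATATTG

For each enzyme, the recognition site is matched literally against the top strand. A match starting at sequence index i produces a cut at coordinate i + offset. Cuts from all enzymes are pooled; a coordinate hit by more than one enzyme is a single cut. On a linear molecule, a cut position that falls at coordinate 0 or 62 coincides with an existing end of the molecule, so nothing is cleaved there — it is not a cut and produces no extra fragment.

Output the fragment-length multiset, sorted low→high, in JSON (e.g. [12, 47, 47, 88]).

[1,2,13,19,27]

Site scan:
  RvuVI (CTCCTGAG, off=0): starts [0, 21] → cuts [21] (position 0 is a terminus of the linear molecule — no cut)
  LmaIII (GAATATTG, off=7): starts [12, 54] → cuts [19, 61]
  HnxIX (CTACGC, off=4): starts [44] → cuts [48]
  MvoIII (TAAGT, off=1): no sites

Pooled cuts: [19, 21, 48, 61]

Fragments:
  [0,19): 19 bp
  [19,21): 2 bp
  [21,48): 27 bp
  [48,61): 13 bp
  [61,62): 1 bp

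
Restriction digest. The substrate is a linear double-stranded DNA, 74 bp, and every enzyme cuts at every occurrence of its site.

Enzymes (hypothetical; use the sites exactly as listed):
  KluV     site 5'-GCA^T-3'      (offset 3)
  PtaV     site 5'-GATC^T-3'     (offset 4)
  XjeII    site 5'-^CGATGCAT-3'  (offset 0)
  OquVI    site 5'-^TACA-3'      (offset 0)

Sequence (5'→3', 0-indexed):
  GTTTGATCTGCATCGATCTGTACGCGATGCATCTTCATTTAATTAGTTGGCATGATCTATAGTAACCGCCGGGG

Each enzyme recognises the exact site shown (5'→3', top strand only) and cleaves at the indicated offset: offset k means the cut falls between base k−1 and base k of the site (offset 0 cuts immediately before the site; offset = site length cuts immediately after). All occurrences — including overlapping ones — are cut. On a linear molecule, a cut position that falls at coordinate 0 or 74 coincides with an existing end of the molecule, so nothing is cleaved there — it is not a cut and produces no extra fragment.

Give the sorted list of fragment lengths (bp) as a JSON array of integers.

[4,5,6,6,7,8,17,21]

Scan for sites:
  KluV (GCAT, off=3): starts [9, 28, 49] → cuts [12, 31, 52]
  PtaV (GATCT, off=4): starts [4, 14, 53] → cuts [8, 18, 57]
  XjeII (CGATGCAT, off=0): starts [24] → cuts [24]
  OquVI (TACA, off=0): no sites

All cut coordinates (distinct, sorted): [8, 12, 18, 24, 31, 52, 57]

Fragment lengths:
  [0,8): 8 bp
  [8,12): 4 bp
  [12,18): 6 bp
  [18,24): 6 bp
  [24,31): 7 bp
  [31,52): 21 bp
  [52,57): 5 bp
  [57,74): 17 bp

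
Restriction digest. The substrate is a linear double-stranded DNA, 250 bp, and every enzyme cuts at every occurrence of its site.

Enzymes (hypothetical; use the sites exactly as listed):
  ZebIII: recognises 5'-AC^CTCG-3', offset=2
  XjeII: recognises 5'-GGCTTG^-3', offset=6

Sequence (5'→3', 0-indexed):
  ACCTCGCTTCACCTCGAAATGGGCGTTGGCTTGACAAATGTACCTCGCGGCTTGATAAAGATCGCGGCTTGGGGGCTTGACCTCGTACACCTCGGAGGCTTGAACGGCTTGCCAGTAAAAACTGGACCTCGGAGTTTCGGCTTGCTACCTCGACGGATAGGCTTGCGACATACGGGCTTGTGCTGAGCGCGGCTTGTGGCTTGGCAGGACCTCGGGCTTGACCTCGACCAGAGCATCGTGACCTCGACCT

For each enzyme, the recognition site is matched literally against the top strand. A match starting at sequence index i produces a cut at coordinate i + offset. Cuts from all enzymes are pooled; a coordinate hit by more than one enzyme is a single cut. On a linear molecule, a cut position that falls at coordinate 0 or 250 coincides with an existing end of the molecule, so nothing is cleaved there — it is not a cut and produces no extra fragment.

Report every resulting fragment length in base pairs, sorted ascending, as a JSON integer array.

Per-enzyme occurrences:
  ZebIII ACCTCG/2: at [0, 10, 41, 79, 88, 125, 146, 208, 220, 240] ⇒ [2, 12, 43, 81, 90, 127, 148, 210, 222, 242]
  XjeII GGCTTG/6: at [27, 48, 65, 73, 96, 105, 138, 159, 174, 190, 197, 214] ⇒ [33, 54, 71, 79, 102, 111, 144, 165, 180, 196, 203, 220]

Pooled cuts: [2, 12, 33, 43, 54, 71, 79, 81, 90, 102, 111, 127, 144, 148, 165, 180, 196, 203, 210, 220, 222, 242]

Fragments:
  [0,2): 2 bp
  [2,12): 10 bp
  [12,33): 21 bp
  [33,43): 10 bp
  [43,54): 11 bp
  [54,71): 17 bp
  [71,79): 8 bp
  [79,81): 2 bp
  [81,90): 9 bp
  [90,102): 12 bp
  [102,111): 9 bp
  [111,127): 16 bp
  [127,144): 17 bp
  [144,148): 4 bp
  [148,165): 17 bp
  [165,180): 15 bp
  [180,196): 16 bp
  [196,203): 7 bp
  [203,210): 7 bp
  [210,220): 10 bp
  [220,222): 2 bp
  [222,242): 20 bp
  [242,250): 8 bp

[2,2,2,4,7,7,8,8,9,9,10,10,10,11,12,15,16,16,17,17,17,20,21]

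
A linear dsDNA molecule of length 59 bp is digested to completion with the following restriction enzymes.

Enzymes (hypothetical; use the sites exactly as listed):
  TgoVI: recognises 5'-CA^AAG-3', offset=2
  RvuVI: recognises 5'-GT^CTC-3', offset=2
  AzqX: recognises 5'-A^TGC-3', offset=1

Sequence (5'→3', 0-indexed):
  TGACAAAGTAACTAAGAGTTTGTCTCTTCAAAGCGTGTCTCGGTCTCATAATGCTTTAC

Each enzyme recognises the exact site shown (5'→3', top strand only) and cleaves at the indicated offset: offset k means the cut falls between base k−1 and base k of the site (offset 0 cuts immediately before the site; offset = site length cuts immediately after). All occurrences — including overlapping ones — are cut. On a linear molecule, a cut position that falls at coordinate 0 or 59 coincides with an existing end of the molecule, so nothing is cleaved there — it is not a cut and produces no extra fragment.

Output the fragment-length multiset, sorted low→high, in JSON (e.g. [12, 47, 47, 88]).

Per-enzyme occurrences:
  TgoVI (CAAAG, off=2): starts [3, 28] → cuts [5, 30]
  RvuVI (GTCTC, off=2): starts [21, 36, 42] → cuts [23, 38, 44]
  AzqX (ATGC, off=1): starts [50] → cuts [51]

Pooled cuts: [5, 23, 30, 38, 44, 51]

Fragment lengths:
  [0,5): 5 bp
  [5,23): 18 bp
  [23,30): 7 bp
  [30,38): 8 bp
  [38,44): 6 bp
  [44,51): 7 bp
  [51,59): 8 bp

[5,6,7,7,8,8,18]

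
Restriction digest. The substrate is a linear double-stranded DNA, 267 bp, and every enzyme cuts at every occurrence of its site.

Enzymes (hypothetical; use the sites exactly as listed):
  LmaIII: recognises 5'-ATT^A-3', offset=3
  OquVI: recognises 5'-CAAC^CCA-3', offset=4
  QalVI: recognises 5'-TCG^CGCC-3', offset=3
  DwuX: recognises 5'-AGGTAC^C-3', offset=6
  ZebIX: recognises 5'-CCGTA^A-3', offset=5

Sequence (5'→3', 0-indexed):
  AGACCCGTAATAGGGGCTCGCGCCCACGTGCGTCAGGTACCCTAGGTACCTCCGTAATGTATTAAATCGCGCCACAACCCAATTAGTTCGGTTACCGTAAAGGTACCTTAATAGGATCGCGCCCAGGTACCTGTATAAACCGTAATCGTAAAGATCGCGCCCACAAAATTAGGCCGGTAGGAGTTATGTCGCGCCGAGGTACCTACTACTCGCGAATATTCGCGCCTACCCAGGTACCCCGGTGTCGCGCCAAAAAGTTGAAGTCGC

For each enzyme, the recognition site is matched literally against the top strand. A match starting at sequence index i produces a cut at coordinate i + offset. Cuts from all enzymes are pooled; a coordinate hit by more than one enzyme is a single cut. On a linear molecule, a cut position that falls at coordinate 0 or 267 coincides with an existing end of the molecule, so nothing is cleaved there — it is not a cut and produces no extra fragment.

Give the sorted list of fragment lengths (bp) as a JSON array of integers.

[6,6,7,7,7,9,9,9,10,11,11,11,13,13,13,14,15,15,20,20,20,21]

Per-enzyme occurrences:
  LmaIII ATTA/3: at [60, 81, 167] ⇒ [63, 84, 170]
  OquVI CAACCCA/4: at [74] ⇒ [78]
  QalVI TCGCGCC/3: at [17, 66, 116, 154, 188, 219, 244] ⇒ [20, 69, 119, 157, 191, 222, 247]
  DwuX AGGTACC/6: at [34, 43, 100, 124, 196, 231] ⇒ [40, 49, 106, 130, 202, 237]
  ZebIX CCGTAA/5: at [4, 51, 94, 139] ⇒ [9, 56, 99, 144]

All cut coordinates (distinct, sorted): [9, 20, 40, 49, 56, 63, 69, 78, 84, 99, 106, 119, 130, 144, 157, 170, 191, 202, 222, 237, 247]

Fragment lengths:
  [0,9): 9 bp
  [9,20): 11 bp
  [20,40): 20 bp
  [40,49): 9 bp
  [49,56): 7 bp
  [56,63): 7 bp
  [63,69): 6 bp
  [69,78): 9 bp
  [78,84): 6 bp
  [84,99): 15 bp
  [99,106): 7 bp
  [106,119): 13 bp
  [119,130): 11 bp
  [130,144): 14 bp
  [144,157): 13 bp
  [157,170): 13 bp
  [170,191): 21 bp
  [191,202): 11 bp
  [202,222): 20 bp
  [222,237): 15 bp
  [237,247): 10 bp
  [247,267): 20 bp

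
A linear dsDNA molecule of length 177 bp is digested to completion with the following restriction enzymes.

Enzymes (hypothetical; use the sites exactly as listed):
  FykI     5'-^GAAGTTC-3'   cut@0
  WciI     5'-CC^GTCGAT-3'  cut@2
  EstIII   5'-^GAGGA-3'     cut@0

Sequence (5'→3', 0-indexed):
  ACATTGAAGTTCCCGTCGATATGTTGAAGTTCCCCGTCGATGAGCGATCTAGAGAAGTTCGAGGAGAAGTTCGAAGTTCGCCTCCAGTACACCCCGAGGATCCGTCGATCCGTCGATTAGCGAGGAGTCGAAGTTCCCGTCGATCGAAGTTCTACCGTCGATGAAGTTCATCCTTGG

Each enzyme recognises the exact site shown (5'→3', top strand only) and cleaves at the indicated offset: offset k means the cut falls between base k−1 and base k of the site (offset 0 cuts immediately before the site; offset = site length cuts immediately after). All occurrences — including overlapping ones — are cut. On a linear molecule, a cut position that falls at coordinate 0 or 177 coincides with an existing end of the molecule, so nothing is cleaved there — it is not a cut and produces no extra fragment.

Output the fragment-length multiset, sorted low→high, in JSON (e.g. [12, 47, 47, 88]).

[5,5,6,7,7,7,8,8,8,9,9,10,10,11,11,15,18,23]

Per-enzyme occurrences:
  FykI GAAGTTC/0: at [5, 25, 53, 65, 72, 129, 145, 162] ⇒ [5, 25, 53, 65, 72, 129, 145, 162]
  WciI CCGTCGAT/2: at [12, 33, 101, 109, 136, 154] ⇒ [14, 35, 103, 111, 138, 156]
  EstIII GAGGA/0: at [60, 95, 121] ⇒ [60, 95, 121]

Pooled cuts: [5, 14, 25, 35, 53, 60, 65, 72, 95, 103, 111, 121, 129, 138, 145, 156, 162]

Fragment lengths:
  [0,5): 5 bp
  [5,14): 9 bp
  [14,25): 11 bp
  [25,35): 10 bp
  [35,53): 18 bp
  [53,60): 7 bp
  [60,65): 5 bp
  [65,72): 7 bp
  [72,95): 23 bp
  [95,103): 8 bp
  [103,111): 8 bp
  [111,121): 10 bp
  [121,129): 8 bp
  [129,138): 9 bp
  [138,145): 7 bp
  [145,156): 11 bp
  [156,162): 6 bp
  [162,177): 15 bp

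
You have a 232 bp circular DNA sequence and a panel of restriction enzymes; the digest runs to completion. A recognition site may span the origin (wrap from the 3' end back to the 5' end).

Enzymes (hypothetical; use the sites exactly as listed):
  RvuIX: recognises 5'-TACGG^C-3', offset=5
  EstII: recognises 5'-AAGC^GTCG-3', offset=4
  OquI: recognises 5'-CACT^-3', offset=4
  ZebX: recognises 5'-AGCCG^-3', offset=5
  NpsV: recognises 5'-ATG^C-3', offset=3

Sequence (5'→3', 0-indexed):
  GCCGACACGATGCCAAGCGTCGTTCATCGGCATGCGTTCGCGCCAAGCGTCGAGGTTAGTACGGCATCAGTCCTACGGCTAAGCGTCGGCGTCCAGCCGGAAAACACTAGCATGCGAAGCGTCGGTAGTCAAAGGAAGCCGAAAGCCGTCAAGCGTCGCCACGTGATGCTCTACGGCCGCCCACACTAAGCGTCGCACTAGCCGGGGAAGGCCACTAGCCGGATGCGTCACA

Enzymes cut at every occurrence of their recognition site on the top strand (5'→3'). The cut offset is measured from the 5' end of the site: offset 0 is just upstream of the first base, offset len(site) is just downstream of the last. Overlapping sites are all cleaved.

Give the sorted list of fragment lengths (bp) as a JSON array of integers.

Scan for sites:
  RvuIX (TACGGC, off=5): starts [59, 73, 171] → cuts [64, 78, 176]
  EstII (AAGCGTCG, off=4): starts [14, 44, 80, 116, 150, 187] → cuts [18, 48, 84, 120, 154, 191]
  OquI (CACT, off=4): starts [104, 183, 195, 212] → cuts [108, 187, 199, 216]
  ZebX (AGCCG, off=5): starts [94, 136, 143, 199, 216, 231] → cuts [4, 99, 141, 148, 204, 221]
  NpsV (ATGC, off=3): starts [9, 31, 111, 165, 222] → cuts [12, 34, 114, 168, 225]

Pooled cuts: [4, 12, 18, 34, 48, 64, 78, 84, 99, 108, 114, 120, 141, 148, 154, 168, 176, 187, 191, 199, 204, 216, 221, 225]

Fragments:
  4→12: 8 bp
  12→18: 6 bp
  18→34: 16 bp
  34→48: 14 bp
  48→64: 16 bp
  64→78: 14 bp
  78→84: 6 bp
  84→99: 15 bp
  99→108: 9 bp
  108→114: 6 bp
  114→120: 6 bp
  120→141: 21 bp
  141→148: 7 bp
  148→154: 6 bp
  154→168: 14 bp
  168→176: 8 bp
  176→187: 11 bp
  187→191: 4 bp
  191→199: 8 bp
  199→204: 5 bp
  204→216: 12 bp
  216→221: 5 bp
  221→225: 4 bp
  225→4 (wrap): 232-225+4 = 11 bp

[4,4,5,5,6,6,6,6,6,7,8,8,8,9,11,11,12,14,14,14,15,16,16,21]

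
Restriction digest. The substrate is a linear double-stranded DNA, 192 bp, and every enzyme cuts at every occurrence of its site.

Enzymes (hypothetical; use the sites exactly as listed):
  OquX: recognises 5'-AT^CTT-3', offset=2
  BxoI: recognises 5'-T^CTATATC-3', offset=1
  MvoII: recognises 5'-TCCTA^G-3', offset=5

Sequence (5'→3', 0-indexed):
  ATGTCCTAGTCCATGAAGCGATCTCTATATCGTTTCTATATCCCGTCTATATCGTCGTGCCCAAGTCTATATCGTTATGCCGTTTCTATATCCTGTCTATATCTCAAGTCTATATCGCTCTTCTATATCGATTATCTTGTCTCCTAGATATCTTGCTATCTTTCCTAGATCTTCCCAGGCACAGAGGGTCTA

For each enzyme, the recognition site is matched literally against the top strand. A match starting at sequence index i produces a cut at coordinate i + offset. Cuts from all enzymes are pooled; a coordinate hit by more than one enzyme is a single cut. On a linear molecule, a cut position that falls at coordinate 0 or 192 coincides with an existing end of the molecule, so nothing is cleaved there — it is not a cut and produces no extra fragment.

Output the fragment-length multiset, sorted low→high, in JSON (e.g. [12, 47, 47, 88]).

Per-enzyme occurrences:
  OquX ATCTT/2: at [133, 149, 157, 168] ⇒ [135, 151, 159, 170]
  BxoI TCTATATC/1: at [23, 34, 45, 65, 84, 95, 108, 121] ⇒ [24, 35, 46, 66, 85, 96, 109, 122]
  MvoII TCCTAG/5: at [3, 141, 162] ⇒ [8, 146, 167]

All cut coordinates (distinct, sorted): [8, 24, 35, 46, 66, 85, 96, 109, 122, 135, 146, 151, 159, 167, 170]

Fragments:
  [0,8): 8 bp
  [8,24): 16 bp
  [24,35): 11 bp
  [35,46): 11 bp
  [46,66): 20 bp
  [66,85): 19 bp
  [85,96): 11 bp
  [96,109): 13 bp
  [109,122): 13 bp
  [122,135): 13 bp
  [135,146): 11 bp
  [146,151): 5 bp
  [151,159): 8 bp
  [159,167): 8 bp
  [167,170): 3 bp
  [170,192): 22 bp

[3,5,8,8,8,11,11,11,11,13,13,13,16,19,20,22]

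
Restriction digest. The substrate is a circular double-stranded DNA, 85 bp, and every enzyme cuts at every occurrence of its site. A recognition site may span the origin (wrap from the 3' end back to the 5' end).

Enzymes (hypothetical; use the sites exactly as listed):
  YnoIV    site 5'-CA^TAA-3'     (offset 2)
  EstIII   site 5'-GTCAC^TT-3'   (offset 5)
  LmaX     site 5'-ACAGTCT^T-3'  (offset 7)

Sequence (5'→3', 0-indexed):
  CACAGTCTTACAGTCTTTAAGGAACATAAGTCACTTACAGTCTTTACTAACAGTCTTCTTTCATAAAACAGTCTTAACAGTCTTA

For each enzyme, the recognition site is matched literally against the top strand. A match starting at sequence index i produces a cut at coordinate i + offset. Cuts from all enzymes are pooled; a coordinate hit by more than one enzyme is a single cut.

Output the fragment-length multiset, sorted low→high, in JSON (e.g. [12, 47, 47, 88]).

Scan for sites:
  YnoIV CATAA/2: at [24, 61] ⇒ [26, 63]
  EstIII GTCACTT/5: at [29] ⇒ [34]
  LmaX ACAGTCTT/7: at [1, 9, 36, 49, 67, 76] ⇒ [8, 16, 43, 56, 74, 83]

All cut coordinates (distinct, sorted): [8, 16, 26, 34, 43, 56, 63, 74, 83]

Fragments:
  8→16: 8 bp
  16→26: 10 bp
  26→34: 8 bp
  34→43: 9 bp
  43→56: 13 bp
  56→63: 7 bp
  63→74: 11 bp
  74→83: 9 bp
  83→8 (wrap): 85-83+8 = 10 bp

[7,8,8,9,9,10,10,11,13]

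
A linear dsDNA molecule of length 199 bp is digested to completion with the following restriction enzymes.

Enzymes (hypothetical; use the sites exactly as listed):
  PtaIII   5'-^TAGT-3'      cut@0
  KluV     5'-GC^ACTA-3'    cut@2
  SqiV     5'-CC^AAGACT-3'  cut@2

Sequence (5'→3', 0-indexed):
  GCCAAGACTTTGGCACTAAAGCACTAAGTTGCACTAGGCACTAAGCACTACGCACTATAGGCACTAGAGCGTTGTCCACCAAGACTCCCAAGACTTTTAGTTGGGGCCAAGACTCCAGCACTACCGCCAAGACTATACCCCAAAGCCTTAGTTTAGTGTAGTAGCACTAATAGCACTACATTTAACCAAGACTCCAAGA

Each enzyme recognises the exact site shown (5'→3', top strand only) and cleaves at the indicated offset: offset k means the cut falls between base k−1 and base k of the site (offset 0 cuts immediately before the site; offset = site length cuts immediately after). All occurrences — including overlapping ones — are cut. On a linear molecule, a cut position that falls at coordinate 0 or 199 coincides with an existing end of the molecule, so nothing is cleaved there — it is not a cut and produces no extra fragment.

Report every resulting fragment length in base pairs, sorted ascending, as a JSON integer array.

[3,5,5,7,7,7,7,8,8,9,9,9,9,10,11,11,11,12,13,18,20]

Per-enzyme occurrences:
  PtaIII TAGT/0: at [97, 148, 153, 158] ⇒ [97, 148, 153, 158]
  KluV GCACTA/2: at [12, 20, 30, 37, 44, 51, 60, 117, 163, 172] ⇒ [14, 22, 32, 39, 46, 53, 62, 119, 165, 174]
  SqiV CCAAGACT/2: at [1, 78, 87, 106, 126, 185] ⇒ [3, 80, 89, 108, 128, 187]

All cut coordinates (distinct, sorted): [3, 14, 22, 32, 39, 46, 53, 62, 80, 89, 97, 108, 119, 128, 148, 153, 158, 165, 174, 187]

Fragments:
  [0,3): 3 bp
  [3,14): 11 bp
  [14,22): 8 bp
  [22,32): 10 bp
  [32,39): 7 bp
  [39,46): 7 bp
  [46,53): 7 bp
  [53,62): 9 bp
  [62,80): 18 bp
  [80,89): 9 bp
  [89,97): 8 bp
  [97,108): 11 bp
  [108,119): 11 bp
  [119,128): 9 bp
  [128,148): 20 bp
  [148,153): 5 bp
  [153,158): 5 bp
  [158,165): 7 bp
  [165,174): 9 bp
  [174,187): 13 bp
  [187,199): 12 bp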